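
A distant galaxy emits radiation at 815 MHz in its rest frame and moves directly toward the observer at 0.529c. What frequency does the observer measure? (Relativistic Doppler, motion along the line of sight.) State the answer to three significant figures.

1470 MHz

Relativistic Doppler (source moving toward): f_obs = f_src · √((1+β)/(1−β)).
With β = 0.529: factor = √(1.529/0.471) = 1.8017.
f_obs = 815 × 1.8017 = 1470 MHz.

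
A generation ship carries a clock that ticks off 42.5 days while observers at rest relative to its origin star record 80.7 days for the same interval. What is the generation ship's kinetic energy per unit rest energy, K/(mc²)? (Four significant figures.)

0.8988

The time-dilation ratio gives γ = 80.7/42.5 = 1.89882.
K/(mc²) = γ − 1 = 1.89882 − 1 = 0.8988.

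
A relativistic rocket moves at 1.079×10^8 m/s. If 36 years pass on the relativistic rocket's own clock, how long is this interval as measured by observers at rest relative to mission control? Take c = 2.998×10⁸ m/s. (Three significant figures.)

38.6 years

β = v/c = (1.079×10^8 m/s)/(2.998×10⁸ m/s) = 0.359907.
Lorentz factor: γ = (1 − 0.129533)^(−1/2) = 1.0718.
The onboard clock measures proper time, so the interval in the rest frame of mission control is dilated: Δt = γ·Δτ = 1.0718 × 36 years = 38.6 years.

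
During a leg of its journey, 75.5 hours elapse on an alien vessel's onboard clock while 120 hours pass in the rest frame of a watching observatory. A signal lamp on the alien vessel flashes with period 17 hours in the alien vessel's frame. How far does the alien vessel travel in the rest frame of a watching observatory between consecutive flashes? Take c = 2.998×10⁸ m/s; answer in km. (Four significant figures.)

From Δt = γΔτ: γ = 120/75.5 = 1.5894.
β = √(1 − 1/γ²) = 0.77727. Lab-frame period = γτ = 1.5894×17 hours = 27.02 hours. Distance = βc × γτ = 0.77727 × 2.998×10⁸ m/s × 97272 s = 2.2667×10^13 m = 2.267×10^10 km.

2.267×10^10 km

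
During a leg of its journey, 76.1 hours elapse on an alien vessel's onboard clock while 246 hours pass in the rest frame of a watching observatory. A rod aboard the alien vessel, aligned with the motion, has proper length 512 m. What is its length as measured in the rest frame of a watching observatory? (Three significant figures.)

The time-dilation ratio gives γ = 246/76.1 = 3.23259.
L = L₀/γ = 512/3.23259 = 158 m.

158 m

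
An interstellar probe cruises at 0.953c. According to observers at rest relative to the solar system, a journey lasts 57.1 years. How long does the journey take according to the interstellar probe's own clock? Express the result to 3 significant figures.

γ = 1/√(1 − β²) = 1/√(1 − 0.908209) = 1/√0.091791 = 1/0.30297 = 3.3007.
The moving clock records proper time: Δτ = Δt/γ = 57.1/3.3007 = 17.3 years.

17.3 years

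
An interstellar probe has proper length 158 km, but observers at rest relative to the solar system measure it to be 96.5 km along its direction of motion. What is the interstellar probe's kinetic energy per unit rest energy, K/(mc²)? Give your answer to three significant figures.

0.637

From L = L₀/γ: γ = 158/96.5 = 1.63731.
K/(mc²) = γ − 1 = 1.63731 − 1 = 0.637.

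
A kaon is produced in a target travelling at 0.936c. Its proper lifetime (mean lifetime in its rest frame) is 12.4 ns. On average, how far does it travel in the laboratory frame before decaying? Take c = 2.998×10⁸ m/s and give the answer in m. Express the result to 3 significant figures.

9.89 m

Lorentz factor: γ = (1 − 0.876096)^(−1/2) = 2.8409.
Lab-frame lifetime: Δt = γτ = 2.8409 × 12.4 ns = 35.227 ns.
Distance: d = vΔt = 0.936 × 2.998×10⁸ m/s × 3.5227×10^-8 s = 9.89 m.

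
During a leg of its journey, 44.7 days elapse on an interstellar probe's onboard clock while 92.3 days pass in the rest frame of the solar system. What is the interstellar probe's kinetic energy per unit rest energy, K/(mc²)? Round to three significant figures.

From Δt = γΔτ: γ = 92.3/44.7 = 2.06488.
Since K = (γ−1)mc², K/(mc²) = 2.06488 − 1 = 1.06.

1.06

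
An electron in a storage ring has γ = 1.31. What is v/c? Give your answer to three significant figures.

0.646

β = √(1 − 1/γ²) = √(1 − 1/1.7161) = √0.417283 = 0.646.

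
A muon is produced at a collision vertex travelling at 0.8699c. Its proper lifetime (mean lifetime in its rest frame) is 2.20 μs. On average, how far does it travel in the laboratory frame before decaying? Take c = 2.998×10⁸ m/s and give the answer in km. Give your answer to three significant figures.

1.16 km

With β = 0.8699, γ = 1/√(1 − 0.8699²) = 1/√0.24327399 = 2.0275.
Lab-frame lifetime: Δt = γτ = 2.0275 × 2.20 μs = 4.4605 μs.
Distance: d = vΔt = 0.8699 × 2.998×10⁸ m/s × 4.4605×10^-6 s = 1160 m = 1.16 km.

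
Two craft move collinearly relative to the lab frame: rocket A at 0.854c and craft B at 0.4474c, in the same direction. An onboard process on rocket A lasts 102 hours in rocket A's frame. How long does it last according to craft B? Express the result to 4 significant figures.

Transform rocket A's velocity into craft B's frame: (0.854 − 0.4474)/(1 − 0.854·0.4474) = 0.4066/0.6179204, so the relative speed is 0.65801c.
At |u| = 0.65801c, γ = (1 − 0.432977)^(−1/2) = 1.328.
The clock on rocket A records proper time, so craft B measures Δt = γΔτ = 1.328 × 102 = 135.5 hours.

135.5 hours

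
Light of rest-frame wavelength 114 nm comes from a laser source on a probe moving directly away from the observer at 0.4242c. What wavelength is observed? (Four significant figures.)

179.3 nm

Relativistic Doppler for wavelength: λ_obs = λ_src · √((1+β)/(1−β)).
With β = 0.4242: factor = √(1.4242/0.5758) = 1.5727.
λ_obs = 114 × 1.5727 = 179.3 nm.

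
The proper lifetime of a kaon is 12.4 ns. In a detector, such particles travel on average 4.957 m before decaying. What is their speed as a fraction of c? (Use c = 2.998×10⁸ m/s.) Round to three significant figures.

0.800c

d = βγcτ ⇒ βγ = d/(cτ) = 4.957 m / (3.71752 m) = 1.3334.
β = (βγ)/√(1+(βγ)²) = 1.3334/√2.77796 = 0.800.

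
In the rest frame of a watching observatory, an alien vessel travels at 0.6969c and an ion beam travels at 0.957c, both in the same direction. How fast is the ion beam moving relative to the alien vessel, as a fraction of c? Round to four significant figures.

0.7809c

Transform to the alien vessel's frame: u' = (u − v)/(1 − uv/c²).
u' = (0.957 − 0.6969)/(1 − 0.957×0.6969) = 0.2601/0.3330667 = 0.78092.
Speed in the alien vessel's frame: 0.7809c (in the same direction).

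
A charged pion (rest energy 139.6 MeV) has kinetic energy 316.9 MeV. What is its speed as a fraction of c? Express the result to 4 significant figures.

γ = 1 + K/(mc²) = 1 + 316.9/139.6 = 3.2701.
β = √(1 − 1/γ²) = √(1 − 0.0935143) = √0.9064857 = 0.9521.

0.9521c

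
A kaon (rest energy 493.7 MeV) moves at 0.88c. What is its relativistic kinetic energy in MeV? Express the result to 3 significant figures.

546 MeV

β² = 0.7744, so γ = 1/√0.2256 = 2.1054.
Kinetic energy: K = (γ − 1)mc² = (2.1054 − 1) × 493.7 MeV = 1.1054 × 493.7 = 546 MeV.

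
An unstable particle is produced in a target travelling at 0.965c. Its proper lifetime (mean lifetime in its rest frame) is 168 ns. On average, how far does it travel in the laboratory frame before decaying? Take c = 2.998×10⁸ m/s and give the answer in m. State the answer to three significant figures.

185 m

With β = 0.965, γ = 1/√(1 − 0.965²) = 1/√0.068775 = 3.8132.
Lab-frame lifetime: Δt = γτ = 3.8132 × 168 ns = 640.62 ns.
Distance: d = vΔt = 0.965 × 2.998×10⁸ m/s × 6.4062×10^-7 s = 185 m.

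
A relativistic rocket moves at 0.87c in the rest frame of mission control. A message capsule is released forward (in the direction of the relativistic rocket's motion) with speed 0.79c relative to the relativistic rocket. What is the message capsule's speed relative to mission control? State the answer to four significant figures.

Relativistic velocity addition: u = (u' + v)/(1 + u'v/c²), with u' = 0.79c and v = 0.87c.
Numerator: 0.79 + 0.87 = 1.66. Denominator: 1 + (0.79)(0.87) = 1.6873.
u = 1.66/1.6873 = 0.98382, so the speed is 0.9838c.

0.9838c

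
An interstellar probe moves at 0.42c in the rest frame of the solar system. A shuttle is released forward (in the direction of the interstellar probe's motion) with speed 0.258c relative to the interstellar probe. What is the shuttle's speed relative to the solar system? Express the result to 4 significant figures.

In units of c, u = (u' + v)/(1 + u'v) with u' = 0.258 and v = 0.42.
Numerator: 0.258 + 0.42 = 0.678. Denominator: 1 + (0.258)(0.42) = 1.10836.
u = 0.678/1.10836 = 0.61171, so the speed is 0.6117c.

0.6117c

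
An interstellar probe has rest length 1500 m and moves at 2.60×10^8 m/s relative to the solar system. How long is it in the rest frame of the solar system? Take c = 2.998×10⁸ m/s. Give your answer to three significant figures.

747 m

β = v/c = (2.60×10^8 m/s)/(2.998×10⁸ m/s) = 0.867245.
β² = 0.7521139, so γ = 1/√0.2478861 = 2.0085.
Along the direction of motion the measured length is L₀/γ = 1500/2.0085 = 747 m.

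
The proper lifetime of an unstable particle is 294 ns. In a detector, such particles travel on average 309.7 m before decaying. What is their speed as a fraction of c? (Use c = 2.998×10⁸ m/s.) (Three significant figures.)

0.962c

Lab distance = (lab lifetime)·v = γτ·βc, so βγ = d/(cτ) = 309.7/(2.998×10⁸ × 2.940×10^-7) = 3.5137.
With βγ = 3.5137: γ² = 1 + (βγ)² = 13.3461, and β = (βγ)/γ = 3.5137/3.65323 = 0.962.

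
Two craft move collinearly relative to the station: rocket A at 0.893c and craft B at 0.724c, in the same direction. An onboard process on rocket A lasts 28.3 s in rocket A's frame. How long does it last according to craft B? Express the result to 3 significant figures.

The velocity of rocket A relative to craft B is (0.893 − 0.724)c / (1 − 0.893×0.724) = 0.47812c; relative speed 0.47812c.
γ for this relative speed: γ = 1/√(1 − 0.228599) = 1.1386.
Rocket A's interval is proper; time dilation gives Δt_B = γΔτ = 1.1386 × 28.3 s = 32.2 s.

32.2 s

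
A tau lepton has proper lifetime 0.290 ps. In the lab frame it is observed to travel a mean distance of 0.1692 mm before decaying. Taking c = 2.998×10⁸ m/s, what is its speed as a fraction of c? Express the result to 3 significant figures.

Let x = d/(cτ) = 1.692×10^-4 m / (2.998×10⁸ m/s × 2.900×10^-13 s) = 1.9461. Since d = βγcτ, x = βγ = β/√(1−β²).
Solving: β² = x²/(1+x²) = 3.78731/4.78731 = 0.791114, so β = 0.889.

0.889c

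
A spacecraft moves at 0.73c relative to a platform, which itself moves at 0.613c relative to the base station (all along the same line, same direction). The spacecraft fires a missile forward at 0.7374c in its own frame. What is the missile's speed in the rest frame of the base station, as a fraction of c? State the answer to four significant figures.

0.9887c

First combine the missile and spacecraft (S''→S'): u₁ = (0.7374 + 0.73)/(1 + 0.7374×0.73) = 1.4674/1.538302 = 0.95391.
Then combine with the platform (S'→S): u = (0.95391 + 0.613)/(1 + 0.95391×0.613) = 1.56691/1.58474683 = 0.98874.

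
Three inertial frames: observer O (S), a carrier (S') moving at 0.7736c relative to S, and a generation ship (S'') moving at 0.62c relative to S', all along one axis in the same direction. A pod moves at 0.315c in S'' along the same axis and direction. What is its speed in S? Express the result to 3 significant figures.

0.969c

First combine the pod and generation ship (S''→S'): u₁ = (0.315 + 0.62)/(1 + 0.315×0.62) = 0.935/1.1953 = 0.78223.
Then combine with the carrier (S'→S): u = (0.78223 + 0.7736)/(1 + 0.78223×0.7736) = 1.55583/1.605133128 = 0.96928.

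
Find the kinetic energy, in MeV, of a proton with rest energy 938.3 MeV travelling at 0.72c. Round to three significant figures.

414 MeV

With β = 0.72, γ = 1/√(1 − 0.72²) = 1/√0.4816 = 1.44098.
Kinetic energy: K = (γ − 1)mc² = (1.44098 − 1) × 938.3 MeV = 0.44098 × 938.3 = 414 MeV.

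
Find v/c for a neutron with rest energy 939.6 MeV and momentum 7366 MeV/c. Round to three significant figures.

0.992

βγ = pc/(mc²) = 7366/939.6 = 7.8395.
Since γ² = 1 + (βγ)² = 62.4578, γ = √62.4578 = 7.90302, and β = (βγ)/γ = 7.8395/7.90302 = 0.992.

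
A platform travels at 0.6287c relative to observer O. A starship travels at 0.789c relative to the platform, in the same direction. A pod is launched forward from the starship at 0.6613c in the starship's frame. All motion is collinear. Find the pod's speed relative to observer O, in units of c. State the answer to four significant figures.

0.9891c

Apply u = (u'+v)/(1+u'v) twice. Pod in the platform frame: (0.6613+0.789)/(1+0.6613·0.789) = 1.4503/1.5217657 = 0.95304c.
That velocity, transformed to the rest frame of observer O: (0.95304+0.6287)/(1+0.95304·0.6287) = 1.58174/1.599176248 = 0.9891c.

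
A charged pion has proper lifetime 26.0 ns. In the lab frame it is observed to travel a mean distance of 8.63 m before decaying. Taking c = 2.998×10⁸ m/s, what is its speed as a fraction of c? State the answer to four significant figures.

0.7421c

Let x = d/(cτ) = 8.630 m / (2.998×10⁸ m/s × 2.600×10^-8 s) = 1.1071. Since d = βγcτ, x = βγ = β/√(1−β²).
Solving: β² = x²/(1+x²) = 1.22567/2.22567 = 0.550697, so β = 0.7421.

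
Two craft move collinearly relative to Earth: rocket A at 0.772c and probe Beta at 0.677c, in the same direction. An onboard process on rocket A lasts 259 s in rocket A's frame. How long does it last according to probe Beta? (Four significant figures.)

Transform rocket A's velocity into probe Beta's frame: (0.772 − 0.677)/(1 − 0.772·0.677) = 0.095/0.477356, so the relative speed is 0.19901c.
At |u| = 0.19901c, γ = (1 − 0.039605)^(−1/2) = 1.0204.
The clock on rocket A records proper time, so probe Beta measures Δt = γΔτ = 1.0204 × 259 = 264.3 s.

264.3 s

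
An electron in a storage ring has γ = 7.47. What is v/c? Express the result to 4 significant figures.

β = √(1 − 1/γ²) = √(1 − 1/55.8009) = √0.982079 = 0.9910.

0.9910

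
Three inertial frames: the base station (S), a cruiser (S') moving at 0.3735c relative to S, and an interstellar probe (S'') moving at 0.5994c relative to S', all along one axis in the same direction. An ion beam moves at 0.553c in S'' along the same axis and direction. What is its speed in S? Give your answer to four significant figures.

0.9363c

First combine the ion beam and interstellar probe (S''→S'): u₁ = (0.553 + 0.5994)/(1 + 0.553×0.5994) = 1.1524/1.3314682 = 0.86551.
Then combine with the cruiser (S'→S): u = (0.86551 + 0.3735)/(1 + 0.86551×0.3735) = 1.23901/1.323267985 = 0.93633.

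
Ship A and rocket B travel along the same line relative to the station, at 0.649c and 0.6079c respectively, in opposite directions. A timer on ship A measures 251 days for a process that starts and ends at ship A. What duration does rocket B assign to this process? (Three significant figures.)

579 days

The velocity of ship A relative to rocket B is (0.649 + 0.6079)c / (1 + 0.649×0.6079) = 0.90131c; relative speed 0.90131c.
At |u| = 0.90131c, γ = (1 − 0.81236)^(−1/2) = 2.3085.
The clock on ship A records proper time, so rocket B measures Δt = γΔτ = 2.3085 × 251 = 579 days.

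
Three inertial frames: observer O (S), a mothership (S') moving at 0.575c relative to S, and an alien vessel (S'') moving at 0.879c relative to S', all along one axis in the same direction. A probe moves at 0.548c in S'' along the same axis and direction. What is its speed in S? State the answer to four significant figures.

Apply u = (u'+v)/(1+u'v) twice. Probe in the mothership frame: (0.548+0.879)/(1+0.548·0.879) = 1.427/1.481692 = 0.96309c.
That velocity, transformed to the rest frame of observer O: (0.96309+0.575)/(1+0.96309·0.575) = 1.53809/1.55377675 = 0.9899c.

0.9899c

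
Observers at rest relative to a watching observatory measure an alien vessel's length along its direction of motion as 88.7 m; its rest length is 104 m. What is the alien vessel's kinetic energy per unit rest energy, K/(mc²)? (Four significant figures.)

0.1725

From L = L₀/γ: γ = 104/88.7 = 1.17249.
K/(mc²) = γ − 1 = 1.17249 − 1 = 0.1725.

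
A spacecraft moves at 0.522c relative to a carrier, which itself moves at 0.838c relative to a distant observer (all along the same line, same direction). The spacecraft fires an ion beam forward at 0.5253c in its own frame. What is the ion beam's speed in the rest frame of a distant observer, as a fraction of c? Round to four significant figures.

0.9829c

Compose velocities in two stages. Stage 1 (into S'): u₁ = (0.5253+0.522)/(1+0.5253×0.522) = 0.82192.
Stage 2 (into S): u = (0.82192+0.838)/(1+0.82192×0.838) = 0.98292, so the speed is 0.9829c.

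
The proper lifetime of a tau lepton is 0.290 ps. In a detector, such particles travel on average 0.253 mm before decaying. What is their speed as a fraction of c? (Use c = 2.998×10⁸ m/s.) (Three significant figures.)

Let x = d/(cτ) = 2.530×10^-4 m / (2.998×10⁸ m/s × 2.900×10^-13 s) = 2.91. Since d = βγcτ, x = βγ = β/√(1−β²).
Solving: β² = x²/(1+x²) = 8.4681/9.4681 = 0.894382, so β = 0.946.

0.946c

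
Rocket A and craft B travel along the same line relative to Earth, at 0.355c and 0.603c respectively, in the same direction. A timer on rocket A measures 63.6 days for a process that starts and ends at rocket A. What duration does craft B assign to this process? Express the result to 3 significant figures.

The velocity of rocket A relative to craft B is (0.355 − 0.603)c / (1 − 0.355×0.603) = −0.31555c; relative speed 0.31555c.
At |u| = 0.31555c, γ = (1 − 0.0995718)^(−1/2) = 1.0538.
The clock on rocket A records proper time, so craft B measures Δt = γΔτ = 1.0538 × 63.6 = 67.0 days.

67.0 days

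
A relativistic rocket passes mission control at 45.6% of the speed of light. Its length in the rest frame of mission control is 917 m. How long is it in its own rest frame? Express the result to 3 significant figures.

With β = 0.456, γ = 1/√(1 − 0.456²) = 1/√0.792064 = 1.1236.
Proper length: L₀ = γ·L = 1.1236 × 917 = 1030 m.

1030 m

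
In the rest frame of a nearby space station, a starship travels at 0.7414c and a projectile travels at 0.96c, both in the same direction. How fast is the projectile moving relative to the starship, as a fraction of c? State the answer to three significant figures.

0.758c

Transform to the starship's frame: u' = (u − v)/(1 − uv/c²).
u' = (0.96 − 0.7414)/(1 − 0.96×0.7414) = 0.2186/0.288256 = 0.75835.
Speed in the starship's frame: 0.758c (in the same direction).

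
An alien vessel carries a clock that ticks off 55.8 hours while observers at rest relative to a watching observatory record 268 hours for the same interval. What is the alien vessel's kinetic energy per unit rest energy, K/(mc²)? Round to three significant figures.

From Δt = γΔτ: γ = 268/55.8 = 4.80287.
Since K = (γ−1)mc², K/(mc²) = 4.80287 − 1 = 3.80.

3.80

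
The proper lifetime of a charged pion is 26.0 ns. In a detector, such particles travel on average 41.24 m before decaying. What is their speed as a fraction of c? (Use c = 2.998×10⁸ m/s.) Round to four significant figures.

0.9826c

Let x = d/(cτ) = 41.24 m / (2.998×10⁸ m/s × 2.600×10^-8 s) = 5.2907. Since d = βγcτ, x = βγ = β/√(1−β²).
Solving: β² = x²/(1+x²) = 27.9915/28.9915 = 0.965507, so β = 0.9826.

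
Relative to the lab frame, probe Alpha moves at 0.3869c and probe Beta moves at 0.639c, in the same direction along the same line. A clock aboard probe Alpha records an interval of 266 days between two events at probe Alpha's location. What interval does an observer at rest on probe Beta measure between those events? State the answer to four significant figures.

282.3 days

The velocity of probe Alpha relative to probe Beta is (0.3869 − 0.639)c / (1 − 0.3869×0.639) = −0.3349c; relative speed 0.3349c.
γ for this relative speed: γ = 1/√(1 − 0.112158) = 1.0613.
The clock on probe Alpha records proper time, so probe Beta measures Δt = γΔτ = 1.0613 × 266 = 282.3 days.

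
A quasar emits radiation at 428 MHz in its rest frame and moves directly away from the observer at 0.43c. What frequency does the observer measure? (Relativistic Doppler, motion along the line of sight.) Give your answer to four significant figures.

Relativistic Doppler (source moving away): f_obs = f_src · √((1−β)/(1+β)).
With β = 0.43: factor = √(0.57/1.43) = 0.63135.
f_obs = 428 × 0.63135 = 270.2 MHz.

270.2 MHz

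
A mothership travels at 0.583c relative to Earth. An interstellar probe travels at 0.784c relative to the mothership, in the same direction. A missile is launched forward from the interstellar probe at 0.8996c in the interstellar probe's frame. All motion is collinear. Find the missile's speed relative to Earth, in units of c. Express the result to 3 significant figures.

0.997c

Apply u = (u'+v)/(1+u'v) twice. Missile in the mothership frame: (0.8996+0.784)/(1+0.8996·0.784) = 1.6836/1.7052864 = 0.98728c.
That velocity, transformed to the rest frame of Earth: (0.98728+0.583)/(1+0.98728·0.583) = 1.57028/1.57558424 = 0.99663c.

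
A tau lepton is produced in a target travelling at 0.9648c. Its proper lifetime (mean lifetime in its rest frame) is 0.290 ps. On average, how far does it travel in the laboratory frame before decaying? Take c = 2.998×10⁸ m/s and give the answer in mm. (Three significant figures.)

γ = 1/√(1 − β²) = 1/√(1 − 0.93083904) = 1/√0.06916096 = 1/0.262985 = 3.8025.
Lab-frame lifetime: Δt = γτ = 3.8025 × 0.290 ps = 1.1027 ps.
Distance: d = vΔt = 0.9648 × 2.998×10⁸ m/s × 1.1027×10^-12 s = 3.19×10^-4 m = 0.319 mm.

0.319 mm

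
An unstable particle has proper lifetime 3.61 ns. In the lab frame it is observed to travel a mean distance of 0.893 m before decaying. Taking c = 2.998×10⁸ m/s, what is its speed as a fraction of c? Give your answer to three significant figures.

Lab distance = (lab lifetime)·v = γτ·βc, so βγ = d/(cτ) = 0.8930/(2.998×10⁸ × 3.610×10^-9) = 0.82511.
With βγ = 0.82511: γ² = 1 + (βγ)² = 1.680807, and β = (βγ)/γ = 0.82511/1.29646 = 0.636.

0.636c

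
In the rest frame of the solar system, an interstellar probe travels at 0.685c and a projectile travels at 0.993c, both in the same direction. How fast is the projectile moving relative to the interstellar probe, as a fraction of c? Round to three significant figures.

0.963c

Transform to the interstellar probe's frame: u' = (u − v)/(1 − uv/c²).
u' = (0.993 − 0.685)/(1 − 0.993×0.685) = 0.308/0.319795 = 0.96312.
Speed in the interstellar probe's frame: 0.963c (in the same direction).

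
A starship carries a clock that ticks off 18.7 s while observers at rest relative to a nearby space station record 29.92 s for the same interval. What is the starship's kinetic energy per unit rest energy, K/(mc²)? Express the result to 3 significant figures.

From Δt = γΔτ: γ = 29.92/18.7 = 1.6.
K/(mc²) = γ − 1 = 1.6 − 1 = 0.600.

0.600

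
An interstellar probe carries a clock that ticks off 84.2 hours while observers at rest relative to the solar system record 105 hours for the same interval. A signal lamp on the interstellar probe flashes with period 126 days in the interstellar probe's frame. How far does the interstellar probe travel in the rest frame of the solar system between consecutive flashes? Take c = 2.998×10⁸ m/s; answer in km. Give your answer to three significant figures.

2.43×10^12 km

γ = Δt/Δτ = 105/84.2 = 1.24703.
β = √(1 − 1/γ²) = 0.59745. Lab-frame period = γτ = 1.24703×126 days = 157.13 days. Distance = βc × γτ = 0.59745 × 2.998×10⁸ m/s × 13576032 s = 2.4317×10^15 m = 2.43×10^12 km.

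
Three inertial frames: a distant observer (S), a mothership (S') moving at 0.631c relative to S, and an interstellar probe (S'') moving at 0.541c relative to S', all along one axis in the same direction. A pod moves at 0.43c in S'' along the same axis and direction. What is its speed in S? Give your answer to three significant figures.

Compose velocities in two stages. Stage 1 (into S'): u₁ = (0.43+0.541)/(1+0.43×0.541) = 0.78775.
Stage 2 (into S): u = (0.78775+0.631)/(1+0.78775×0.631) = 0.94768, so the speed is 0.948c.

0.948c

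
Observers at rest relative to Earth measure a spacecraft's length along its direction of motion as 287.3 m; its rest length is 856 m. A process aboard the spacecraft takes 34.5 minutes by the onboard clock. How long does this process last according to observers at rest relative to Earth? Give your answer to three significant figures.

103 minutes

From L = L₀/γ: γ = 856/287.3 = 2.97946.
Δt = γΔτ = 2.97946 × 34.5 = 103 minutes.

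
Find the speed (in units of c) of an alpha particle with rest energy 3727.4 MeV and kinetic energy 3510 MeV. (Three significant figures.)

γ = 1 + K/(mc²) = 1 + 3510/3727.4 = 1.9417.
β = √(1 − 1/γ²) = √(1 − 0.265238) = √0.734762 = 0.857.

0.857c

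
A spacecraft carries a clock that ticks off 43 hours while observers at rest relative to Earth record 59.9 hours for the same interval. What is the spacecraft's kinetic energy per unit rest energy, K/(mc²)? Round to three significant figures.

0.393

The time-dilation ratio gives γ = 59.9/43 = 1.39302.
Since K = (γ−1)mc², K/(mc²) = 1.39302 − 1 = 0.393.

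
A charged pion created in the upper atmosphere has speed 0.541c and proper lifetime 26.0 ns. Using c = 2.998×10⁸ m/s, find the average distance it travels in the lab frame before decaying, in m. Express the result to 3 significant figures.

5.01 m

Lorentz factor: γ = (1 − 0.292681)^(−1/2) = 1.189.
Lab-frame lifetime: Δt = γτ = 1.189 × 26.0 ns = 30.914 ns.
Distance: d = vΔt = 0.541 × 2.998×10⁸ m/s × 3.0914×10^-8 s = 5.01 m.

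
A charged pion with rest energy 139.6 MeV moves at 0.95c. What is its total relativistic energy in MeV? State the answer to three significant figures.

447 MeV

γ = 1/√(1 − β²) = 1/√(1 − 0.9025) = 1/√0.0975 = 1/0.31225 = 3.2026.
Total energy: E = γmc² = 3.2026 × 139.6 MeV = 447 MeV.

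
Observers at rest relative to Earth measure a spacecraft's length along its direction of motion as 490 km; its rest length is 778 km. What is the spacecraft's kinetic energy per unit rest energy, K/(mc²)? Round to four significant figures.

γ = L₀/L = 778/490 = 1.58776.
Since K = (γ−1)mc², K/(mc²) = 1.58776 − 1 = 0.5878.

0.5878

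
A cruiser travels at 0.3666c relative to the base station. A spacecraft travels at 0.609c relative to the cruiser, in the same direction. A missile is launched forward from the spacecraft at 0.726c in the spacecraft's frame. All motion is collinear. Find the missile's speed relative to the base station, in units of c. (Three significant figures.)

First combine the missile and spacecraft (S''→S'): u₁ = (0.726 + 0.609)/(1 + 0.726×0.609) = 1.335/1.442134 = 0.92571.
Then combine with the cruiser (S'→S): u = (0.92571 + 0.3666)/(1 + 0.92571×0.3666) = 1.29231/1.339365286 = 0.96487.

0.965c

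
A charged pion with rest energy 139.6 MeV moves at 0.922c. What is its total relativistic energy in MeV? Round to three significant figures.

γ = 1/√(1 − β²) = 1/√(1 − 0.850084) = 1/√0.149916 = 1/0.38719 = 2.5827.
Total energy: E = γmc² = 2.5827 × 139.6 MeV = 361 MeV.

361 MeV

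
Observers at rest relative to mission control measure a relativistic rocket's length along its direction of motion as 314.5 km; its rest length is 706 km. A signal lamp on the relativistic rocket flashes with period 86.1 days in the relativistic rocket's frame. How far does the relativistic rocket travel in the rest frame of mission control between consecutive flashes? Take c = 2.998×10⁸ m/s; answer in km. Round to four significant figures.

4.482×10^12 km

Length contraction gives γ = L₀/L = 706/314.5 = 2.24483.
β = √(1 − 1/γ²) = 0.8953. Lab-frame period = γτ = 2.24483×86.1 days = 193.28 days. Distance = βc × γτ = 0.8953 × 2.998×10⁸ m/s × 16699392 s = 4.4823×10^15 m = 4.482×10^12 km.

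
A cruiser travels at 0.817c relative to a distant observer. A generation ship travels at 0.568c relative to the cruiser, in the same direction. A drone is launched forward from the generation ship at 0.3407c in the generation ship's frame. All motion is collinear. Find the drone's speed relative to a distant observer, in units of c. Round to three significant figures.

0.973c

First combine the drone and generation ship (S''→S'): u₁ = (0.3407 + 0.568)/(1 + 0.3407×0.568) = 0.9087/1.1935176 = 0.76136.
Then combine with the cruiser (S'→S): u = (0.76136 + 0.817)/(1 + 0.76136×0.817) = 1.57836/1.62203112 = 0.97308.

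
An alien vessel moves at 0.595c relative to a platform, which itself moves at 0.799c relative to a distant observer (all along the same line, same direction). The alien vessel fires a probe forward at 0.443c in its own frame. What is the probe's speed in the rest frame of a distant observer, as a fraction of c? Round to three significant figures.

0.978c

Compose velocities in two stages. Stage 1 (into S'): u₁ = (0.443+0.595)/(1+0.443×0.595) = 0.82147.
Stage 2 (into S): u = (0.82147+0.799)/(1+0.82147×0.799) = 0.97834, so the speed is 0.978c.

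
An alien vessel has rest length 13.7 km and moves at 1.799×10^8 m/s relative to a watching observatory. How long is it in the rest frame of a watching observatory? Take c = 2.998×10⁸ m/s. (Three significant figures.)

11.0 km

β = v/c = (1.799×10^8 m/s)/(2.998×10⁸ m/s) = 0.600067.
γ = 1/√(1 − β²) = 1/√(1 − 0.3600804) = 1/√0.6399196 = 1/0.79995 = 1.2501.
Along the direction of motion the measured length is L₀/γ = 13.7/1.2501 = 11.0 km.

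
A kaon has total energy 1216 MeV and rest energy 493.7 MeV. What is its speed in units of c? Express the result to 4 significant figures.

0.9139c

γ = E/(mc²) = 1216/493.7 = 2.463.
β = √(1 − 1/γ²) = √(1 − 0.164843) = √0.835157 = 0.9139.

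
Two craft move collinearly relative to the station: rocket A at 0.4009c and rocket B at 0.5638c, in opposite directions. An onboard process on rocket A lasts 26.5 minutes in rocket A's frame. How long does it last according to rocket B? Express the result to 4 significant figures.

42.94 minutes

Speed of rocket A in rocket B's frame: u = (v_A + v_B)/(1 + v_A v_B/c²) = (0.4009 + 0.5638)/(1 + 0.4009×0.5638) = 0.9647/1.22602742 = 0.78685; |u| = 0.78685c.
At |u| = 0.78685c, γ = (1 − 0.619133)^(−1/2) = 1.6204.
The clock on rocket A records proper time, so rocket B measures Δt = γΔτ = 1.6204 × 26.5 = 42.94 minutes.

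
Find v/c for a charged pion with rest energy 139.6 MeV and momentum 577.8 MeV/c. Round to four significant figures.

0.9720

βγ = pc/(mc²) = 577.8/139.6 = 4.139.
Since γ² = 1 + (βγ)² = 18.1313, γ = √18.1313 = 4.25809, and β = (βγ)/γ = 4.139/4.25809 = 0.9720.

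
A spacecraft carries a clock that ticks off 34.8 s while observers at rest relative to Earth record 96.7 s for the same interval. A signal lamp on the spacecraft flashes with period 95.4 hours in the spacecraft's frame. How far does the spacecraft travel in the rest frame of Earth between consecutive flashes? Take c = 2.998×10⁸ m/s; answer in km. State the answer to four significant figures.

2.669×10^11 km

The time-dilation ratio gives γ = 96.7/34.8 = 2.77874.
β = √(1 − 1/γ²) = 0.933. Lab-frame period = γτ = 2.77874×95.4 hours = 265.09 hours. Distance = βc × γτ = 0.933 × 2.998×10⁸ m/s × 954324 s = 2.6694×10^14 m = 2.669×10^11 km.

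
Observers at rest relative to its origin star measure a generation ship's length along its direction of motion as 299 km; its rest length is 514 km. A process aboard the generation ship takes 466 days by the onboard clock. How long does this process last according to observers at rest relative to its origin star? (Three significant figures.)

γ = L₀/L = 514/299 = 1.71906.
The same γ dilates the second interval: 1.71906 × 466 days = 801 days.

801 days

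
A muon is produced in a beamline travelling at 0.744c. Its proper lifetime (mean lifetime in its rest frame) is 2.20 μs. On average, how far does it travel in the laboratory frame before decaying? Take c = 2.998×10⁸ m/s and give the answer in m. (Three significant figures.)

Lorentz factor: γ = (1 − 0.553536)^(−1/2) = 1.4966.
Lab-frame lifetime: Δt = γτ = 1.4966 × 2.20 μs = 3.2925 μs.
Distance: d = vΔt = 0.744 × 2.998×10⁸ m/s × 3.2925×10^-6 s = 734 m.

734 m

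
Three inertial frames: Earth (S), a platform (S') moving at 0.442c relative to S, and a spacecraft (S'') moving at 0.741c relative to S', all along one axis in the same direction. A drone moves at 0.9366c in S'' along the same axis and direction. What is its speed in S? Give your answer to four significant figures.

0.9962c

Apply u = (u'+v)/(1+u'v) twice. Drone in the platform frame: (0.9366+0.741)/(1+0.9366·0.741) = 1.6776/1.6940206 = 0.99031c.
That velocity, transformed to the rest frame of Earth: (0.99031+0.442)/(1+0.99031·0.442) = 1.43231/1.43771702 = 0.99624c.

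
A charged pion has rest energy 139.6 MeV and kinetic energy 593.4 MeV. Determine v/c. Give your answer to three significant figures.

0.982

K = (γ−1)mc², so γ = 1 + 593.4/139.6 = 5.2507.
Then v/c = √(1 − γ⁻²) = √(1 − 0.0362715) = √0.9637285 = 0.982.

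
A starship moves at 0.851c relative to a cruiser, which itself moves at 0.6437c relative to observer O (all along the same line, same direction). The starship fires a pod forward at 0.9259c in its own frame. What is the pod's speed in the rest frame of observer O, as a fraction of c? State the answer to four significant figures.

0.9987c

First combine the pod and starship (S''→S'): u₁ = (0.9259 + 0.851)/(1 + 0.9259×0.851) = 1.7769/1.7879409 = 0.99382.
Then combine with the cruiser (S'→S): u = (0.99382 + 0.6437)/(1 + 0.99382×0.6437) = 1.63752/1.639721934 = 0.99866.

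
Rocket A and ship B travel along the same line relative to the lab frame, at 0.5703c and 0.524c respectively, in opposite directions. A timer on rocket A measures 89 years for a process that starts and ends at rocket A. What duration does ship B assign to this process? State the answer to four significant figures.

The velocity of rocket A relative to ship B is (0.5703 + 0.524)c / (1 + 0.5703×0.524) = 0.84252c; relative speed 0.84252c.
At |u| = 0.84252c, γ = (1 − 0.70984)^(−1/2) = 1.8564.
The clock on rocket A records proper time, so ship B measures Δt = γΔτ = 1.8564 × 89 = 165.2 years.

165.2 years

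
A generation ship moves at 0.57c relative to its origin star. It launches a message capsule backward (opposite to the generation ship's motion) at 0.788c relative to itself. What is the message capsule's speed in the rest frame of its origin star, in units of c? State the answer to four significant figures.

In units of c, u = (u' + v)/(1 + u'v) with u' = −0.788 and v = 0.57.
Numerator: −0.788 + 0.57 = −0.218. Denominator: 1 + (−0.788)(0.57) = 0.55084.
u = −0.218/0.55084 = −0.39576, so the speed is 0.3958c.

0.3958c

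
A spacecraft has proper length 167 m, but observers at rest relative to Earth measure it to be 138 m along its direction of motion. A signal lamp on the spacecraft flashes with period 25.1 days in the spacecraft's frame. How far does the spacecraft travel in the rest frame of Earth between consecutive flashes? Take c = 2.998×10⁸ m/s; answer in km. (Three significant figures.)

From L = L₀/γ: γ = 167/138 = 1.21014.
β = √(1 − 1/γ²) = 0.56316. Lab-frame period = γτ = 1.21014×25.1 days = 30.375 days. Distance = βc × γτ = 0.56316 × 2.998×10⁸ m/s × 2624400 s = 4.4309×10^14 m = 4.43×10^11 km.

4.43×10^11 km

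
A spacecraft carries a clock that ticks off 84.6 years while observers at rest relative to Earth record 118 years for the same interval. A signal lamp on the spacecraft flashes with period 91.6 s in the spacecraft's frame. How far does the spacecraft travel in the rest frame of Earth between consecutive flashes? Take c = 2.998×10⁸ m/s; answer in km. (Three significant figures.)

The time-dilation ratio gives γ = 118/84.6 = 1.3948.
β = √(1 − 1/γ²) = 0.69713. Lab-frame period = γτ = 1.3948×91.6 s = 127.76 s. Distance = βc × γτ = 0.69713 × 2.998×10⁸ m/s × 127.76 s = 2.6702×10^10 m = 2.67×10^7 km.

2.67×10^7 km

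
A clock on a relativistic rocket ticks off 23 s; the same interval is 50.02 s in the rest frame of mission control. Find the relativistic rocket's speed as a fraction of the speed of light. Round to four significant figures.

0.8880c

γ = Δt/Δτ = 50.02/23 = 2.1748.
β = √(1 − 1/γ²) = √(1 − 0.211427) = √0.788573 = 0.8880.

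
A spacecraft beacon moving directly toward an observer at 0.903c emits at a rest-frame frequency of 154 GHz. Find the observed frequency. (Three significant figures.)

682 GHz

Relativistic Doppler (source moving toward): f_obs = f_src · √((1+β)/(1−β)).
With β = 0.903: factor = √(1.903/0.097) = 4.4293.
f_obs = 154 × 4.4293 = 682 GHz.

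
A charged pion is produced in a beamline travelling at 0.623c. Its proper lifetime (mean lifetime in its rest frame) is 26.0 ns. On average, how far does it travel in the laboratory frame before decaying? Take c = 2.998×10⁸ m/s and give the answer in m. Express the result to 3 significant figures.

6.21 m

Lorentz factor: γ = (1 − 0.388129)^(−1/2) = 1.2784.
Lab-frame lifetime: Δt = γτ = 1.2784 × 26.0 ns = 33.238 ns.
Distance: d = vΔt = 0.623 × 2.998×10⁸ m/s × 3.3238×10^-8 s = 6.21 m.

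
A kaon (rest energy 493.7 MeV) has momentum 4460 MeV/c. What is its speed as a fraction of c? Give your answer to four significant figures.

βγ = pc/(mc²) = 4460/493.7 = 9.0338.
Since γ² = 1 + (βγ)² = 82.6095, γ = √82.6095 = 9.08898, and β = (βγ)/γ = 9.0338/9.08898 = 0.9939.

0.9939c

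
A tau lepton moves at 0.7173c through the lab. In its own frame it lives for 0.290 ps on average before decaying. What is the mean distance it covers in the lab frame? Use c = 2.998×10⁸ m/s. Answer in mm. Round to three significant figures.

γ = 1/√(1 − β²) = 1/√(1 − 0.51451929) = 1/√0.48548071 = 1/0.696764 = 1.4352.
Lab-frame lifetime: Δt = γτ = 1.4352 × 0.290 ps = 0.41621 ps.
Distance: d = vΔt = 0.7173 × 2.998×10⁸ m/s × 4.1621×10^-13 s = 8.95×10^-5 m = 0.0895 mm.

0.0895 mm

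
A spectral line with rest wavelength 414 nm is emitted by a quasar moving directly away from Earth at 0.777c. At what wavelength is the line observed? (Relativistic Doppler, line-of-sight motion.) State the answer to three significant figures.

Relativistic Doppler for wavelength: λ_obs = λ_src · √((1+β)/(1−β)).
With β = 0.777: factor = √(1.777/0.223) = 2.8229.
λ_obs = 414 × 2.8229 = 1170 nm.

1170 nm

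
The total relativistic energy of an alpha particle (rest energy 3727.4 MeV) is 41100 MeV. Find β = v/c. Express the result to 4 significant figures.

0.9959

Total energy E = γmc² gives γ = 41100/3727.4 = 11.026.
Hence β = √(1 − 1/γ²) = √(1 − 0.00822553) = √0.99177447 = 0.9959.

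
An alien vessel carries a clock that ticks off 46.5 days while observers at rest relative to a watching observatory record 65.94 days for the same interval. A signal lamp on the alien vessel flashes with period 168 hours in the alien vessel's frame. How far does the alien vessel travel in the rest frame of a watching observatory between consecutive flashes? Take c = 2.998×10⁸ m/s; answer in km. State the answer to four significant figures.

1.823×10^11 km

From Δt = γΔτ: γ = 65.94/46.5 = 1.41806.
β = √(1 − 1/γ²) = 0.70902. Lab-frame period = γτ = 1.41806×168 hours = 238.23 hours. Distance = βc × γτ = 0.70902 × 2.998×10⁸ m/s × 857628 s = 1.8230×10^14 m = 1.823×10^11 km.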